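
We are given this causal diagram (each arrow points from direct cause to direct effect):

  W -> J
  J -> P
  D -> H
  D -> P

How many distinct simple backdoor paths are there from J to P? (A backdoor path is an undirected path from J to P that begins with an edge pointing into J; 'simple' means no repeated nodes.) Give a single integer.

0

A backdoor path from J to P is any simple undirected path whose first edge points into J (i.e. leaves J via a parent).
Parents of J: {W}.
No simple path from any parent of J reaches P without revisiting J, so there are no backdoor paths.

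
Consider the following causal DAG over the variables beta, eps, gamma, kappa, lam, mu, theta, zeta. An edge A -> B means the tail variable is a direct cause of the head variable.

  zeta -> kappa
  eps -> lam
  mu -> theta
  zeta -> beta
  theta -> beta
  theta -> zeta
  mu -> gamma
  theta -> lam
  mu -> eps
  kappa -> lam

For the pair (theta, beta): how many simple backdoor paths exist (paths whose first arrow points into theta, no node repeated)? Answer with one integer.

A backdoor path from theta to beta is any simple undirected path whose first edge points into theta (i.e. leaves theta via a parent).
Parents of theta: {mu}.
Enumerating:
  P1: theta <- mu -> eps -> lam <- kappa <- zeta -> beta
That exhausts the simple backdoor paths. Count: 1.

1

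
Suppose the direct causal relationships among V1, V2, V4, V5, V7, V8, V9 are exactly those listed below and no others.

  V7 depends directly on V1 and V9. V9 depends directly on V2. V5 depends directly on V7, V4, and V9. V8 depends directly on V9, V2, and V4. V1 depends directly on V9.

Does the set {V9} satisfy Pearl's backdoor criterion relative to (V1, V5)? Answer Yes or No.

Yes

Backdoor paths from V1 to V5 (paths whose first edge points into V1):
  P1: V1 <- V9 <- V2 -> V8 <- V4 -> V5
  P2: V1 <- V9 -> V7 -> V5
  P3: V1 <- V9 -> V8 <- V4 -> V5
  P4: V1 <- V9 -> V5
Condition 1 (no descendant of V1 in the set): holds — descendants of V1 are {V5, V7}; none are in {V9}.
Condition 2 (every backdoor path blocked by {V9}):
  P1: blocked at chain node V9 ∈ conditioning set.
  P2: blocked at fork node V9 ∈ conditioning set.
  P3: blocked at fork node V9 ∈ conditioning set.
  P4: blocked at fork node V9 ∈ conditioning set.
{V9} satisfies the backdoor criterion.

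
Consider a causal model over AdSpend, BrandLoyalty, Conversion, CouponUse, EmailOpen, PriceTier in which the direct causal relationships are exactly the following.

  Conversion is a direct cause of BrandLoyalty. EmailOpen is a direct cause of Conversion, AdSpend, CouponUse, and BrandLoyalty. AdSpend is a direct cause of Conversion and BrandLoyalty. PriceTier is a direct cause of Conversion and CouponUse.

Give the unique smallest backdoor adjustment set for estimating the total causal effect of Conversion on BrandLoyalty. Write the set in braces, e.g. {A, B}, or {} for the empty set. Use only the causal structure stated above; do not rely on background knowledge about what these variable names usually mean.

Variables eligible for adjustment (non-descendants of Conversion, excluding Conversion and BrandLoyalty): {AdSpend, CouponUse, EmailOpen, PriceTier}.
Backdoor paths from Conversion to BrandLoyalty:
  P1: Conversion <- EmailOpen -> AdSpend -> BrandLoyalty
  P2: Conversion <- EmailOpen -> BrandLoyalty
  P3: Conversion <- AdSpend <- EmailOpen -> BrandLoyalty
  P4: Conversion <- AdSpend -> BrandLoyalty
  P5: Conversion <- PriceTier -> CouponUse <- EmailOpen -> AdSpend -> BrandLoyalty
  P6: Conversion <- PriceTier -> CouponUse <- EmailOpen -> BrandLoyalty
The empty set is not sufficient: P1 (Conversion <- EmailOpen -> AdSpend -> BrandLoyalty) has no collider blocking it and no conditioned non-collider, so it is open.
Try {AdSpend, EmailOpen}:
  P1: blocked at fork node EmailOpen ∈ conditioning set.
  P2: blocked at fork node EmailOpen ∈ conditioning set.
  P3: blocked at chain node AdSpend ∈ conditioning set.
  P4: blocked at fork node AdSpend ∈ conditioning set.
  P5: blocked at collider CouponUse (neither it nor any descendant is in the conditioning set).
  P6: blocked at collider CouponUse (neither it nor any descendant is in the conditioning set).
{AdSpend, EmailOpen} contains no descendant of Conversion and blocks every backdoor path.
Every element of {AdSpend, EmailOpen} is needed (dropping AdSpend leaves P4 open; dropping EmailOpen leaves P2 open), so no proper subset is valid.
Among all size-2 subsets of the eligible variables, only {AdSpend, EmailOpen} blocks every backdoor path, so it is the unique smallest valid adjustment set.

{AdSpend, EmailOpen}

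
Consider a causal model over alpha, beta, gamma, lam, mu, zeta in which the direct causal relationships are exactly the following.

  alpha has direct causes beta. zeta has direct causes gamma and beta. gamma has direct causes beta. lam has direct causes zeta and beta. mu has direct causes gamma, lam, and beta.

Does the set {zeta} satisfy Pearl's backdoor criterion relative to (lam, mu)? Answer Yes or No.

No

Backdoor paths from lam to mu (paths whose first edge points into lam):
  P1: lam <- beta -> gamma -> mu
  P2: lam <- beta -> zeta <- gamma -> mu
  P3: lam <- beta -> mu
  P4: lam <- zeta <- beta -> gamma -> mu
  P5: lam <- zeta <- beta -> mu
  P6: lam <- zeta <- gamma <- beta -> mu
  P7: lam <- zeta <- gamma -> mu
Condition 1 (no descendant of lam in the set): holds — descendants of lam are {mu}; none are in {zeta}.
Condition 2 (every backdoor path blocked by {zeta}):
  P1: open — no interior node is in the conditioning set.
  P2: open — collider(s) zeta are conditioned on (or have a conditioned descendant) and no non-collider on the path is in the set.
  P3: open — no interior node is in the conditioning set.
  P4: blocked at chain node zeta ∈ conditioning set.
  P5: blocked at chain node zeta ∈ conditioning set.
  P6: blocked at chain node zeta ∈ conditioning set.
  P7: blocked at chain node zeta ∈ conditioning set.
{zeta} does not satisfy the backdoor criterion.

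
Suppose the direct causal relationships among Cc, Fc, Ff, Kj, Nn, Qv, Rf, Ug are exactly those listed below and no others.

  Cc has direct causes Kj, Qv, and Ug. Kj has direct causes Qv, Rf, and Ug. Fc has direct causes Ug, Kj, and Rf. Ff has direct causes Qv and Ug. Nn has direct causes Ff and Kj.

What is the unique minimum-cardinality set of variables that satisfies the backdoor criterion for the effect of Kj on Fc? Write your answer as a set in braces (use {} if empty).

Variables eligible for adjustment (non-descendants of Kj, excluding Kj and Fc): {Ff, Qv, Rf, Ug}.
Backdoor paths from Kj to Fc:
  P1: Kj <- Ug -> Fc
  P2: Kj <- Qv -> Ff <- Ug -> Fc
  P3: Kj <- Qv -> Cc <- Ug -> Fc
  P4: Kj <- Rf -> Fc
The empty set is not sufficient: P1 (Kj <- Ug -> Fc) has no collider blocking it and no conditioned non-collider, so it is open.
Try {Rf, Ug}:
  P1: blocked at fork node Ug ∈ conditioning set.
  P2: blocked at collider Ff (neither it nor any descendant is in the conditioning set).
  P3: blocked at collider Cc (neither it nor any descendant is in the conditioning set).
  P4: blocked at fork node Rf ∈ conditioning set.
{Rf, Ug} contains no descendant of Kj and blocks every backdoor path.
Every element of {Rf, Ug} is needed (dropping Rf leaves P4 open; dropping Ug leaves P1 open), so no proper subset is valid.
Among all size-2 subsets of the eligible variables, only {Rf, Ug} blocks every backdoor path, so it is the unique smallest valid adjustment set.

{Rf, Ug}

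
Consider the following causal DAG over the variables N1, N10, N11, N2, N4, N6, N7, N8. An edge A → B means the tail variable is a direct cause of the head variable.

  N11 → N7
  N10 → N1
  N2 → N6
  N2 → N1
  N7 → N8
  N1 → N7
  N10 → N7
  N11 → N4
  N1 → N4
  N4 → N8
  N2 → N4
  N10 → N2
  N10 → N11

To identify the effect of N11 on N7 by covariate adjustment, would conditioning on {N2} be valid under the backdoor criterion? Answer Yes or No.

No

Backdoor paths from N11 to N7 (paths whose first edge points into N11):
  P1: N11 <- N10 -> N2 -> N1 -> N7
  P2: N11 <- N10 -> N2 -> N1 -> N4 -> N8 <- N7
  P3: N11 <- N10 -> N2 -> N4 <- N1 -> N7
  P4: N11 <- N10 -> N2 -> N4 -> N8 <- N7
  P5: N11 <- N10 -> N1 <- N2 -> N4 -> N8 <- N7
  P6: N11 <- N10 -> N1 -> N7
  P7: N11 <- N10 -> N1 -> N4 -> N8 <- N7
  P8: N11 <- N10 -> N7
Condition 1 (no descendant of N11 in the set): holds — descendants of N11 are {N4, N7, N8}; none are in {N2}.
Condition 2 (every backdoor path blocked by {N2}):
  P1: blocked at chain node N2 ∈ conditioning set.
  P2: blocked at chain node N2 ∈ conditioning set.
  P3: blocked at chain node N2 ∈ conditioning set.
  P4: blocked at chain node N2 ∈ conditioning set.
  P5: blocked at collider N1 (neither it nor any descendant is in the conditioning set).
  P6: open — no interior node is in the conditioning set.
  P7: blocked at collider N8 (neither it nor any descendant is in the conditioning set).
  P8: open — no interior node is in the conditioning set.
{N2} does not satisfy the backdoor criterion.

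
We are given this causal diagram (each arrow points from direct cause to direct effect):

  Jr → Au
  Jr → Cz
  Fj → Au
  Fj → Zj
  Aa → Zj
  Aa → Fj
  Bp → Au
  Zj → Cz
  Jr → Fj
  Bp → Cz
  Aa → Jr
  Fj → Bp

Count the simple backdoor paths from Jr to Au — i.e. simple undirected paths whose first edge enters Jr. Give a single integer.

7

A backdoor path from Jr to Au is any simple undirected path whose first edge points into Jr (i.e. leaves Jr via a parent).
Parents of Jr: {Aa}.
Enumerating:
  P1: Jr <- Aa -> Fj -> Zj -> Cz <- Bp -> Au
  P2: Jr <- Aa -> Fj -> Bp -> Au
  P3: Jr <- Aa -> Fj -> Au
  P4: Jr <- Aa -> Zj <- Fj -> Bp -> Au
  P5: Jr <- Aa -> Zj <- Fj -> Au
  P6: Jr <- Aa -> Zj -> Cz <- Bp <- Fj -> Au
  P7: Jr <- Aa -> Zj -> Cz <- Bp -> Au
That exhausts the simple backdoor paths. Count: 7.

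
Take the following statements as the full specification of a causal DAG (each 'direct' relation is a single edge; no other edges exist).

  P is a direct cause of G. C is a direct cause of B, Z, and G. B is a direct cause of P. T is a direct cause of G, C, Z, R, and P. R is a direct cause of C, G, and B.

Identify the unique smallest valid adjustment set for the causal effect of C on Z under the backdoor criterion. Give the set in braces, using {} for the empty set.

Variables eligible for adjustment (non-descendants of C, excluding C and Z): {R, T}.
Backdoor paths from C to Z:
  P1: C <- T -> Z
  P2: C <- R <- T -> Z
  P3: C <- R -> B -> P <- T -> Z
  P4: C <- R -> B -> P -> G <- T -> Z
  P5: C <- R -> G <- T -> Z
  P6: C <- R -> G <- P <- T -> Z
The empty set is not sufficient: P1 (C <- T -> Z) has no collider blocking it and no conditioned non-collider, so it is open.
Try {T}:
  P1: blocked at fork node T ∈ conditioning set.
  P2: blocked at fork node T ∈ conditioning set.
  P3: blocked at collider P (neither it nor any descendant is in the conditioning set).
  P4: blocked at collider G (neither it nor any descendant is in the conditioning set).
  P5: blocked at collider G (neither it nor any descendant is in the conditioning set).
  P6: blocked at collider G (neither it nor any descendant is in the conditioning set).
{T} contains no descendant of C and blocks every backdoor path.
No other singleton works — e.g. {R} leaves P1 open — so {T} is the unique smallest valid adjustment set.

{T}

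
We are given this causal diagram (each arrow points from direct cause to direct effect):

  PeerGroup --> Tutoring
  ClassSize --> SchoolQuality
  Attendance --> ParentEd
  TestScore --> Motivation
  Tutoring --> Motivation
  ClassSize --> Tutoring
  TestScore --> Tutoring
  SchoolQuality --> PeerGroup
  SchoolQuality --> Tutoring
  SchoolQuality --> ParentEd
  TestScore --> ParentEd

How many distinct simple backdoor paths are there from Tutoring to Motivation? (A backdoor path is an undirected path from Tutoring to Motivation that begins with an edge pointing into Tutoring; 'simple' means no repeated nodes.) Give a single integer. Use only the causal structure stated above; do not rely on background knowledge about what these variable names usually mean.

A backdoor path from Tutoring to Motivation is any simple undirected path whose first edge points into Tutoring (i.e. leaves Tutoring via a parent).
Parents of Tutoring: {ClassSize, PeerGroup, SchoolQuality, TestScore}.
Enumerating:
  P1: Tutoring <- ClassSize -> SchoolQuality -> ParentEd <- TestScore -> Motivation
  P2: Tutoring <- SchoolQuality -> ParentEd <- TestScore -> Motivation
  P3: Tutoring <- PeerGroup <- SchoolQuality -> ParentEd <- TestScore -> Motivation
  P4: Tutoring <- TestScore -> Motivation
That exhausts the simple backdoor paths. Count: 4.

4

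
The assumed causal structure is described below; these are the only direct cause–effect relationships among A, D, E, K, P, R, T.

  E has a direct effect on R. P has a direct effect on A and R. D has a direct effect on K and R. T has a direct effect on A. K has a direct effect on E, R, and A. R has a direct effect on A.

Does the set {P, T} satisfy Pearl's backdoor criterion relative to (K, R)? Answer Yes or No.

Backdoor paths from K to R (paths whose first edge points into K):
  P1: K <- D -> R
Condition 1 (no descendant of K in the set): holds — descendants of K are {A, E, R}; none are in {P, T}.
Condition 2 (every backdoor path blocked by {P, T}):
  P1: open — no interior node is in the conditioning set.
{P, T} does not satisfy the backdoor criterion.

No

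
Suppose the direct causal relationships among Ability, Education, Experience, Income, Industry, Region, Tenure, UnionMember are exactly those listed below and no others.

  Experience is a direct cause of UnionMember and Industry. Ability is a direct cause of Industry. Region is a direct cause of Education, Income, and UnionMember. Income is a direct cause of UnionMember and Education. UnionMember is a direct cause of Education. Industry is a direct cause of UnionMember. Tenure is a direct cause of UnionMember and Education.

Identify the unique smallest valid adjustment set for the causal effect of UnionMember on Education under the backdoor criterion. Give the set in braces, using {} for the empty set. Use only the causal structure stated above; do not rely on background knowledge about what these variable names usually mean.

Variables eligible for adjustment (non-descendants of UnionMember, excluding UnionMember and Education): {Ability, Experience, Income, Industry, Region, Tenure}.
Backdoor paths from UnionMember to Education:
  P1: UnionMember <- Region -> Income -> Education
  P2: UnionMember <- Region -> Education
  P3: UnionMember <- Income <- Region -> Education
  P4: UnionMember <- Income -> Education
  P5: UnionMember <- Tenure -> Education
The empty set is not sufficient: P1 (UnionMember <- Region -> Income -> Education) has no collider blocking it and no conditioned non-collider, so it is open.
Try {Income, Region, Tenure}:
  P1: blocked at fork node Region ∈ conditioning set.
  P2: blocked at fork node Region ∈ conditioning set.
  P3: blocked at chain node Income ∈ conditioning set.
  P4: blocked at fork node Income ∈ conditioning set.
  P5: blocked at fork node Tenure ∈ conditioning set.
{Income, Region, Tenure} contains no descendant of UnionMember and blocks every backdoor path.
Every element of {Income, Region, Tenure} is needed (dropping Income leaves P4 open; dropping Region leaves P2 open; dropping Tenure leaves P5 open), so no proper subset is valid.
Among all size-3 subsets of the eligible variables, only {Income, Region, Tenure} blocks every backdoor path, so it is the unique smallest valid adjustment set.

{Income, Region, Tenure}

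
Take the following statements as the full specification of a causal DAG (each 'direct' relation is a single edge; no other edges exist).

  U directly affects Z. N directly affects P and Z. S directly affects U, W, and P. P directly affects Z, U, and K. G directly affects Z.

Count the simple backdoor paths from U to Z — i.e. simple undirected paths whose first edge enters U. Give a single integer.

A backdoor path from U to Z is any simple undirected path whose first edge points into U (i.e. leaves U via a parent).
Parents of U: {P, S}.
Enumerating:
  P1: U <- S -> P <- N -> Z
  P2: U <- S -> P -> Z
  P3: U <- P <- N -> Z
  P4: U <- P -> Z
That exhausts the simple backdoor paths. Count: 4.

4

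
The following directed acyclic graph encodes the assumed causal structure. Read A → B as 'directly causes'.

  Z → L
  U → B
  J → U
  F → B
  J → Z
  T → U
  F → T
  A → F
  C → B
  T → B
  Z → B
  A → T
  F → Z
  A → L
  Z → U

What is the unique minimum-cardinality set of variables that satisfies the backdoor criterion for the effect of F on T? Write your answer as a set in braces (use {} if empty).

Variables eligible for adjustment (non-descendants of F, excluding F and T): {A, C, J}.
Backdoor paths from F to T:
  P1: F <- A -> T
  P2: F <- A -> L <- Z <- J -> U <- T
  P3: F <- A -> L <- Z <- J -> U -> B <- T
  P4: F <- A -> L <- Z -> U <- T
  P5: F <- A -> L <- Z -> U -> B <- T
  P6: F <- A -> L <- Z -> B <- T
  P7: F <- A -> L <- Z -> B <- U <- T
The empty set is not sufficient: P1 (F <- A -> T) has no collider blocking it and no conditioned non-collider, so it is open.
Try {A}:
  P1: blocked at fork node A ∈ conditioning set.
  P2: blocked at fork node A ∈ conditioning set.
  P3: blocked at fork node A ∈ conditioning set.
  P4: blocked at fork node A ∈ conditioning set.
  P5: blocked at fork node A ∈ conditioning set.
  P6: blocked at fork node A ∈ conditioning set.
  P7: blocked at fork node A ∈ conditioning set.
{A} contains no descendant of F and blocks every backdoor path.
No other singleton works — e.g. {C} leaves P1 open — so {A} is the unique smallest valid adjustment set.

{A}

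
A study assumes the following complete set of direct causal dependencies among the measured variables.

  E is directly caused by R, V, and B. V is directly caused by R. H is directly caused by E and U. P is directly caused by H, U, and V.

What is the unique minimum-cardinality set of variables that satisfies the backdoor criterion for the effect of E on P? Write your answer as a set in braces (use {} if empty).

{V}

Variables eligible for adjustment (non-descendants of E, excluding E and P): {B, R, U, V}.
Backdoor paths from E to P:
  P1: E <- R -> V -> P
  P2: E <- V -> P
The empty set is not sufficient: P1 (E <- R -> V -> P) has no collider blocking it and no conditioned non-collider, so it is open.
Try {V}:
  P1: blocked at chain node V ∈ conditioning set.
  P2: blocked at fork node V ∈ conditioning set.
{V} contains no descendant of E and blocks every backdoor path.
No other singleton works — e.g. {U} leaves P1 open — so {V} is the unique smallest valid adjustment set.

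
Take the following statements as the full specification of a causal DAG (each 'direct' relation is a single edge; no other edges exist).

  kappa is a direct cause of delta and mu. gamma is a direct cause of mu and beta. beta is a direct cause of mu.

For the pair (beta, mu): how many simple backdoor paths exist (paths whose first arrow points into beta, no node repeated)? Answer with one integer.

1

A backdoor path from beta to mu is any simple undirected path whose first edge points into beta (i.e. leaves beta via a parent).
Parents of beta: {gamma}.
Enumerating:
  P1: beta <- gamma -> mu
That exhausts the simple backdoor paths. Count: 1.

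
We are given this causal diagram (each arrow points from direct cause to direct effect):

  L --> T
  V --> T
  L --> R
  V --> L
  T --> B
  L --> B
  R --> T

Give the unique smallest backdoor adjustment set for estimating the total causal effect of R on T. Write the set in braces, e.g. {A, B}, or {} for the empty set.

Variables eligible for adjustment (non-descendants of R, excluding R and T): {L, V}.
Backdoor paths from R to T:
  P1: R <- L <- V -> T
  P2: R <- L -> T
  P3: R <- L -> B <- T
The empty set is not sufficient: P1 (R <- L <- V -> T) has no collider blocking it and no conditioned non-collider, so it is open.
Try {L}:
  P1: blocked at chain node L ∈ conditioning set.
  P2: blocked at fork node L ∈ conditioning set.
  P3: blocked at fork node L ∈ conditioning set.
{L} contains no descendant of R and blocks every backdoor path.
No other singleton works — e.g. {V} leaves P2 open — so {L} is the unique smallest valid adjustment set.

{L}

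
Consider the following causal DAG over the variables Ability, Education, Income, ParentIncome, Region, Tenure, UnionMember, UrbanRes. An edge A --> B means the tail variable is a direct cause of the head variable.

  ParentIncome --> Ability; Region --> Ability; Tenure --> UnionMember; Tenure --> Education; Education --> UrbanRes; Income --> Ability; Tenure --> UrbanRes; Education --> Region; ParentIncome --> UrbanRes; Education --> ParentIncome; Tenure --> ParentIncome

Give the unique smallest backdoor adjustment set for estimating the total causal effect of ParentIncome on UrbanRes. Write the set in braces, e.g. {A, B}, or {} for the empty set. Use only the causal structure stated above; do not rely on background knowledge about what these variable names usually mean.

{Education, Tenure}

Variables eligible for adjustment (non-descendants of ParentIncome, excluding ParentIncome and UrbanRes): {Education, Income, Region, Tenure, UnionMember}.
Backdoor paths from ParentIncome to UrbanRes:
  P1: ParentIncome <- Tenure -> Education -> UrbanRes
  P2: ParentIncome <- Tenure -> UrbanRes
  P3: ParentIncome <- Education <- Tenure -> UrbanRes
  P4: ParentIncome <- Education -> UrbanRes
The empty set is not sufficient: P1 (ParentIncome <- Tenure -> Education -> UrbanRes) has no collider blocking it and no conditioned non-collider, so it is open.
Try {Education, Tenure}:
  P1: blocked at fork node Tenure ∈ conditioning set.
  P2: blocked at fork node Tenure ∈ conditioning set.
  P3: blocked at chain node Education ∈ conditioning set.
  P4: blocked at fork node Education ∈ conditioning set.
{Education, Tenure} contains no descendant of ParentIncome and blocks every backdoor path.
Every element of {Education, Tenure} is needed (dropping Education leaves P4 open; dropping Tenure leaves P2 open), so no proper subset is valid.
Among all size-2 subsets of the eligible variables, only {Education, Tenure} blocks every backdoor path, so it is the unique smallest valid adjustment set.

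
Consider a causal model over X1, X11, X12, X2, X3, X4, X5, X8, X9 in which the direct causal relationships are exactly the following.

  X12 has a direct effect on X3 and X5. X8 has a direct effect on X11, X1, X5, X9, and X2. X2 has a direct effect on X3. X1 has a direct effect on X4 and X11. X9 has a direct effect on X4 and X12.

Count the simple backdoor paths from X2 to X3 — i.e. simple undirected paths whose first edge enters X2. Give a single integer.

A backdoor path from X2 to X3 is any simple undirected path whose first edge points into X2 (i.e. leaves X2 via a parent).
Parents of X2: {X8}.
Enumerating:
  P1: X2 <- X8 -> X9 -> X12 -> X3
  P2: X2 <- X8 -> X1 -> X4 <- X9 -> X12 -> X3
  P3: X2 <- X8 -> X5 <- X12 -> X3
  P4: X2 <- X8 -> X11 <- X1 -> X4 <- X9 -> X12 -> X3
That exhausts the simple backdoor paths. Count: 4.

4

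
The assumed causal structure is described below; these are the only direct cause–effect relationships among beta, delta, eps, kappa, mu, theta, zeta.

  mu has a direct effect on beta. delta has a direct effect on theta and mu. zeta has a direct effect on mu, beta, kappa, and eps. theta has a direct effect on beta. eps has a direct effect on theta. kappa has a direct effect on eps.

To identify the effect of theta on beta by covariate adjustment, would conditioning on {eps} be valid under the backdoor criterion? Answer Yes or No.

Backdoor paths from theta to beta (paths whose first edge points into theta):
  P1: theta <- delta -> mu <- zeta -> beta
  P2: theta <- delta -> mu -> beta
  P3: theta <- eps <- zeta -> mu -> beta
  P4: theta <- eps <- zeta -> beta
  P5: theta <- eps <- kappa <- zeta -> mu -> beta
  P6: theta <- eps <- kappa <- zeta -> beta
Condition 1 (no descendant of theta in the set): holds — descendants of theta are {beta}; none are in {eps}.
Condition 2 (every backdoor path blocked by {eps}):
  P1: blocked at collider mu (neither it nor any descendant is in the conditioning set).
  P2: open — no interior node is in the conditioning set.
  P3: blocked at chain node eps ∈ conditioning set.
  P4: blocked at chain node eps ∈ conditioning set.
  P5: blocked at chain node eps ∈ conditioning set.
  P6: blocked at chain node eps ∈ conditioning set.
{eps} does not satisfy the backdoor criterion.

No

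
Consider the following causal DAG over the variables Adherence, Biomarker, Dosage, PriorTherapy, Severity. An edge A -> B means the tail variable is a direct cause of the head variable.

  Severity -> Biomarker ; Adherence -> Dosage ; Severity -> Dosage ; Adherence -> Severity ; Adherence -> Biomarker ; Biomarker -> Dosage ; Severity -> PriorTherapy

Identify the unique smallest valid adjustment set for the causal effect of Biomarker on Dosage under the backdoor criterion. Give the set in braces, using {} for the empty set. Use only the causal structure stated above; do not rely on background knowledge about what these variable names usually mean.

Variables eligible for adjustment (non-descendants of Biomarker, excluding Biomarker and Dosage): {Adherence, PriorTherapy, Severity}.
Backdoor paths from Biomarker to Dosage:
  P1: Biomarker <- Adherence -> Severity -> Dosage
  P2: Biomarker <- Adherence -> Dosage
  P3: Biomarker <- Severity <- Adherence -> Dosage
  P4: Biomarker <- Severity -> Dosage
The empty set is not sufficient: P1 (Biomarker <- Adherence -> Severity -> Dosage) has no collider blocking it and no conditioned non-collider, so it is open.
Try {Adherence, Severity}:
  P1: blocked at fork node Adherence ∈ conditioning set.
  P2: blocked at fork node Adherence ∈ conditioning set.
  P3: blocked at chain node Severity ∈ conditioning set.
  P4: blocked at fork node Severity ∈ conditioning set.
{Adherence, Severity} contains no descendant of Biomarker and blocks every backdoor path.
Every element of {Adherence, Severity} is needed (dropping Adherence leaves P2 open; dropping Severity leaves P4 open), so no proper subset is valid.
Among all size-2 subsets of the eligible variables, only {Adherence, Severity} blocks every backdoor path, so it is the unique smallest valid adjustment set.

{Adherence, Severity}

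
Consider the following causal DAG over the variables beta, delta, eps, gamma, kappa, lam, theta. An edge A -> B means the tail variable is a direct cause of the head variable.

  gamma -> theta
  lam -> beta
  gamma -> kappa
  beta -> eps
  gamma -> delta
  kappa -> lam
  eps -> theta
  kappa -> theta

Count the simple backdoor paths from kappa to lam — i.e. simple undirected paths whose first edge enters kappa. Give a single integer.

1

A backdoor path from kappa to lam is any simple undirected path whose first edge points into kappa (i.e. leaves kappa via a parent).
Parents of kappa: {gamma}.
Enumerating:
  P1: kappa <- gamma -> theta <- eps <- beta <- lam
That exhausts the simple backdoor paths. Count: 1.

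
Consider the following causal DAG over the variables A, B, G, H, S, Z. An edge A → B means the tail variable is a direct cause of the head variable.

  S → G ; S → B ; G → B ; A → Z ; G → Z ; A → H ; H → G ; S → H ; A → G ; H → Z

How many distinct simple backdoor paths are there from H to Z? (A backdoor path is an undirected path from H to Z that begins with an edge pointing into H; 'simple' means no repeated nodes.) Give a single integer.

6

A backdoor path from H to Z is any simple undirected path whose first edge points into H (i.e. leaves H via a parent).
Parents of H: {A, S}.
Enumerating:
  P1: H <- S -> G <- A -> Z
  P2: H <- S -> G -> Z
  P3: H <- S -> B <- G <- A -> Z
  P4: H <- S -> B <- G -> Z
  P5: H <- A -> G -> Z
  P6: H <- A -> Z
That exhausts the simple backdoor paths. Count: 6.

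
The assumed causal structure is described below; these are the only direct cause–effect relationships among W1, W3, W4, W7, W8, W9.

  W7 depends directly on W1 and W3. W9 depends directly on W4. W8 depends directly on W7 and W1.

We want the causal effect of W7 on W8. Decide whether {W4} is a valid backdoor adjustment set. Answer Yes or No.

No

Backdoor paths from W7 to W8 (paths whose first edge points into W7):
  P1: W7 <- W1 -> W8
Condition 1 (no descendant of W7 in the set): holds — descendants of W7 are {W8}; none are in {W4}.
Condition 2 (every backdoor path blocked by {W4}):
  P1: open — no interior node is in the conditioning set.
{W4} does not satisfy the backdoor criterion.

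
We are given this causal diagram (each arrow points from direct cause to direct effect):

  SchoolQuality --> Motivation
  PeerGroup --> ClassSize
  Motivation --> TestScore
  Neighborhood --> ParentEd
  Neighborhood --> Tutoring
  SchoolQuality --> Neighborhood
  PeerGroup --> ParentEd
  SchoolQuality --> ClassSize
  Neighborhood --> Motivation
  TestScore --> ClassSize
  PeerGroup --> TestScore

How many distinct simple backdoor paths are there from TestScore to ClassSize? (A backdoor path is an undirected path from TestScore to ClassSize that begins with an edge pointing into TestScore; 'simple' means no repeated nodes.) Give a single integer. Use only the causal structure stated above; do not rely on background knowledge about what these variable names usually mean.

A backdoor path from TestScore to ClassSize is any simple undirected path whose first edge points into TestScore (i.e. leaves TestScore via a parent).
Parents of TestScore: {Motivation, PeerGroup}.
Enumerating:
  P1: TestScore <- PeerGroup -> ParentEd <- Neighborhood <- SchoolQuality -> ClassSize
  P2: TestScore <- PeerGroup -> ParentEd <- Neighborhood -> Motivation <- SchoolQuality -> ClassSize
  P3: TestScore <- PeerGroup -> ClassSize
  P4: TestScore <- Motivation <- SchoolQuality -> Neighborhood -> ParentEd <- PeerGroup -> ClassSize
  P5: TestScore <- Motivation <- SchoolQuality -> ClassSize
  P6: TestScore <- Motivation <- Neighborhood <- SchoolQuality -> ClassSize
  P7: TestScore <- Motivation <- Neighborhood -> ParentEd <- PeerGroup -> ClassSize
That exhausts the simple backdoor paths. Count: 7.

7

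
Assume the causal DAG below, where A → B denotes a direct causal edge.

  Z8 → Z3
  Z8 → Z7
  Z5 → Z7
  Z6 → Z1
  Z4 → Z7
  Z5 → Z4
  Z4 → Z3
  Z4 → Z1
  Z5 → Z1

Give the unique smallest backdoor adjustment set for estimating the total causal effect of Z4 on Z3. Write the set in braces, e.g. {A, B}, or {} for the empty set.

{}

Variables eligible for adjustment (non-descendants of Z4, excluding Z4 and Z3): {Z5, Z6, Z8}.
Backdoor paths from Z4 to Z3:
  P1: Z4 <- Z5 -> Z7 <- Z8 -> Z3
Each backdoor path contains an unconditioned collider, so every path is already blocked with the empty conditioning set:
  P1: blocked at collider Z7 (neither it nor any descendant is in the conditioning set).
The empty set is therefore the unique smallest valid set.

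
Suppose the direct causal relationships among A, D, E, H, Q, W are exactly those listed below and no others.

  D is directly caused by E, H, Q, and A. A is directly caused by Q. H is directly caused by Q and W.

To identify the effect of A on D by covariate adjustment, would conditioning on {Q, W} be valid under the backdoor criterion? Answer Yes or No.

Backdoor paths from A to D (paths whose first edge points into A):
  P1: A <- Q -> H -> D
  P2: A <- Q -> D
Condition 1 (no descendant of A in the set): holds — descendants of A are {D}; none are in {Q, W}.
Condition 2 (every backdoor path blocked by {Q, W}):
  P1: blocked at fork node Q ∈ conditioning set.
  P2: blocked at fork node Q ∈ conditioning set.
{Q, W} satisfies the backdoor criterion.

Yes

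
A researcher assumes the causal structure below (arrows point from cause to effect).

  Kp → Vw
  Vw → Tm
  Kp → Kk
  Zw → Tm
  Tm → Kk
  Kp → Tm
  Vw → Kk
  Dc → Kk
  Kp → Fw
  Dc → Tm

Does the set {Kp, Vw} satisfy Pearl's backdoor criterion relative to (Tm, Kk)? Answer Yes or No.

No

Backdoor paths from Tm to Kk (paths whose first edge points into Tm):
  P1: Tm <- Dc -> Kk
  P2: Tm <- Kp -> Vw -> Kk
  P3: Tm <- Kp -> Kk
  P4: Tm <- Vw <- Kp -> Kk
  P5: Tm <- Vw -> Kk
Condition 1 (no descendant of Tm in the set): holds — descendants of Tm are {Kk}; none are in {Kp, Vw}.
Condition 2 (every backdoor path blocked by {Kp, Vw}):
  P1: open — no interior node is in the conditioning set.
  P2: blocked at fork node Kp ∈ conditioning set.
  P3: blocked at fork node Kp ∈ conditioning set.
  P4: blocked at chain node Vw ∈ conditioning set.
  P5: blocked at fork node Vw ∈ conditioning set.
{Kp, Vw} does not satisfy the backdoor criterion.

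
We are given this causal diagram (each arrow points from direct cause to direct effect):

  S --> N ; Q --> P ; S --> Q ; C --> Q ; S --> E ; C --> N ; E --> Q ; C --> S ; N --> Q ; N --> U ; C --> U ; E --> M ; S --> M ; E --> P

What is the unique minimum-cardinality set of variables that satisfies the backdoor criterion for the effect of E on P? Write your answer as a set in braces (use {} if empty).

Variables eligible for adjustment (non-descendants of E, excluding E and P): {C, N, S, U}.
Backdoor paths from E to P:
  P1: E <- S <- C -> N -> Q -> P
  P2: E <- S <- C -> Q -> P
  P3: E <- S <- C -> U <- N -> Q -> P
  P4: E <- S -> N <- C -> Q -> P
  P5: E <- S -> N -> Q -> P
  P6: E <- S -> N -> U <- C -> Q -> P
  P7: E <- S -> Q -> P
The empty set is not sufficient: P1 (E <- S <- C -> N -> Q -> P) has no collider blocking it and no conditioned non-collider, so it is open.
Try {S}:
  P1: blocked at chain node S ∈ conditioning set.
  P2: blocked at chain node S ∈ conditioning set.
  P3: blocked at chain node S ∈ conditioning set.
  P4: blocked at fork node S ∈ conditioning set.
  P5: blocked at fork node S ∈ conditioning set.
  P6: blocked at fork node S ∈ conditioning set.
  P7: blocked at fork node S ∈ conditioning set.
{S} contains no descendant of E and blocks every backdoor path.
No other singleton works — e.g. {C} leaves P5 open — so {S} is the unique smallest valid adjustment set.

{S}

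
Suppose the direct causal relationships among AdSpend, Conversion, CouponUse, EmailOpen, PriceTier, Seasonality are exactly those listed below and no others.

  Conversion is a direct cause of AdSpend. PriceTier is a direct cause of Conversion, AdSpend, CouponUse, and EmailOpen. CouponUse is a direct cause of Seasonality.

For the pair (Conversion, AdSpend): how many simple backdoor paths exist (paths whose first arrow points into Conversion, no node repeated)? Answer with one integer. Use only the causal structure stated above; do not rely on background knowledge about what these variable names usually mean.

1

A backdoor path from Conversion to AdSpend is any simple undirected path whose first edge points into Conversion (i.e. leaves Conversion via a parent).
Parents of Conversion: {PriceTier}.
Enumerating:
  P1: Conversion <- PriceTier -> AdSpend
That exhausts the simple backdoor paths. Count: 1.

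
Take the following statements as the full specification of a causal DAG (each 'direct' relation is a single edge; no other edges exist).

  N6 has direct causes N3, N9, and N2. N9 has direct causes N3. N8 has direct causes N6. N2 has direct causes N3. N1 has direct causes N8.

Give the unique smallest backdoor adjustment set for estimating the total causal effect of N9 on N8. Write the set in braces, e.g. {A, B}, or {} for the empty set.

Variables eligible for adjustment (non-descendants of N9, excluding N9 and N8): {N2, N3}.
Backdoor paths from N9 to N8:
  P1: N9 <- N3 -> N2 -> N6 -> N8
  P2: N9 <- N3 -> N6 -> N8
The empty set is not sufficient: P1 (N9 <- N3 -> N2 -> N6 -> N8) has no collider blocking it and no conditioned non-collider, so it is open.
Try {N3}:
  P1: blocked at fork node N3 ∈ conditioning set.
  P2: blocked at fork node N3 ∈ conditioning set.
{N3} contains no descendant of N9 and blocks every backdoor path.
No other singleton works — e.g. {N2} leaves P2 open — so {N3} is the unique smallest valid adjustment set.

{N3}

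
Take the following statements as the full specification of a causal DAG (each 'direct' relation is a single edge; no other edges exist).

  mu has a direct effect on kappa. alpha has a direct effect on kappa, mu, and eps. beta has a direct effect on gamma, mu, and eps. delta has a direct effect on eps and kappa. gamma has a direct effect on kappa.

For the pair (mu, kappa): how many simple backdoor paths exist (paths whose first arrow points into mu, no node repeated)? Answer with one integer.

6

A backdoor path from mu to kappa is any simple undirected path whose first edge points into mu (i.e. leaves mu via a parent).
Parents of mu: {alpha, beta}.
Enumerating:
  P1: mu <- alpha -> kappa
  P2: mu <- alpha -> eps <- delta -> kappa
  P3: mu <- alpha -> eps <- beta -> gamma -> kappa
  P4: mu <- beta -> gamma -> kappa
  P5: mu <- beta -> eps <- alpha -> kappa
  P6: mu <- beta -> eps <- delta -> kappa
That exhausts the simple backdoor paths. Count: 6.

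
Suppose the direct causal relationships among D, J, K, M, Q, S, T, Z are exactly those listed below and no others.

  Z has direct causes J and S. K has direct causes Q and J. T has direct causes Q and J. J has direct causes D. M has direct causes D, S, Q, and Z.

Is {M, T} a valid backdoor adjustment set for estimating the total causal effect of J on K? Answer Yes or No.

No

Backdoor paths from J to K (paths whose first edge points into J):
  P1: J <- D -> M <- Q -> K
Condition 1 (no descendant of J in the set): FAILS — M and T are descendants of J.
Condition 2 (every backdoor path blocked by {M, T}):
  P1: open — collider(s) M are conditioned on (or have a conditioned descendant) and no non-collider on the path is in the set.
{M, T} does not satisfy the backdoor criterion.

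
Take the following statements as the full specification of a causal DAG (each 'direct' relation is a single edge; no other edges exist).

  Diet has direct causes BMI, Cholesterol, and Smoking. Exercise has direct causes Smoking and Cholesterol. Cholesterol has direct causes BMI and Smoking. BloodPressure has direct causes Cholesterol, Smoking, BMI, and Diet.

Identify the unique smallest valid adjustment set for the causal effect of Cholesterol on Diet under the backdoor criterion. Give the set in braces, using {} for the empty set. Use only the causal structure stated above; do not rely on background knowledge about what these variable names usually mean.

{BMI, Smoking}

Variables eligible for adjustment (non-descendants of Cholesterol, excluding Cholesterol and Diet): {BMI, Smoking}.
Backdoor paths from Cholesterol to Diet:
  P1: Cholesterol <- Smoking -> Diet
  P2: Cholesterol <- Smoking -> BloodPressure <- BMI -> Diet
  P3: Cholesterol <- Smoking -> BloodPressure <- Diet
  P4: Cholesterol <- BMI -> Diet
  P5: Cholesterol <- BMI -> BloodPressure <- Smoking -> Diet
  P6: Cholesterol <- BMI -> BloodPressure <- Diet
The empty set is not sufficient: P1 (Cholesterol <- Smoking -> Diet) has no collider blocking it and no conditioned non-collider, so it is open.
Try {BMI, Smoking}:
  P1: blocked at fork node Smoking ∈ conditioning set.
  P2: blocked at fork node Smoking ∈ conditioning set.
  P3: blocked at fork node Smoking ∈ conditioning set.
  P4: blocked at fork node BMI ∈ conditioning set.
  P5: blocked at fork node BMI ∈ conditioning set.
  P6: blocked at fork node BMI ∈ conditioning set.
{BMI, Smoking} contains no descendant of Cholesterol and blocks every backdoor path.
Every element of {BMI, Smoking} is needed (dropping BMI leaves P4 open; dropping Smoking leaves P1 open), so no proper subset is valid.
Among all size-2 subsets of the eligible variables, only {BMI, Smoking} blocks every backdoor path, so it is the unique smallest valid adjustment set.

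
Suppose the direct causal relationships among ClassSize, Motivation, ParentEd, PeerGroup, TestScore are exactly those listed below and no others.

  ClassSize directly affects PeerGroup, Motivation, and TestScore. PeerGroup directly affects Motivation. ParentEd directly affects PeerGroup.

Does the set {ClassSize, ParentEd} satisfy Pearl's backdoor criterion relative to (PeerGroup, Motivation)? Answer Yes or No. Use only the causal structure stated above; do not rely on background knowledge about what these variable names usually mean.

Backdoor paths from PeerGroup to Motivation (paths whose first edge points into PeerGroup):
  P1: PeerGroup <- ClassSize -> Motivation
Condition 1 (no descendant of PeerGroup in the set): holds — descendants of PeerGroup are {Motivation}; none are in {ClassSize, ParentEd}.
Condition 2 (every backdoor path blocked by {ClassSize, ParentEd}):
  P1: blocked at fork node ClassSize ∈ conditioning set.
{ClassSize, ParentEd} satisfies the backdoor criterion.

Yes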